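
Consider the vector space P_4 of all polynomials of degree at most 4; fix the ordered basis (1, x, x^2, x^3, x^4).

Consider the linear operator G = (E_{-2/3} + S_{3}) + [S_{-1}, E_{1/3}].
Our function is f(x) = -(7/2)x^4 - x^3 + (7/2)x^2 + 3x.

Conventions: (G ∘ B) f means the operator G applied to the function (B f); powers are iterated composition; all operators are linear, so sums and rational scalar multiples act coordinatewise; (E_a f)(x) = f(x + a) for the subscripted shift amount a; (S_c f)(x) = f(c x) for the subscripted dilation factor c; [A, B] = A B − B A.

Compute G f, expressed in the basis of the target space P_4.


E_{-2/3} f = -(7/2)x^4 + (25/3)x^3 - (23/6)x^2 + (31/27)x - 68/81
S_{3} f = -(567/2)x^4 - 27x^3 + (63/2)x^2 + 9x
(E_{-2/3} + S_{3}) f = -287x^4 - (56/3)x^3 + (83/3)x^2 + (274/27)x - 68/81
E_{1/3} f = -(7/2)x^4 - (17/3)x^3 + (1/6)x^2 + (121/27)x + 106/81
S_{-1} E_{1/3} f = -(7/2)x^4 + (17/3)x^3 + (1/6)x^2 - (121/27)x + 106/81
S_{-1} f = -(7/2)x^4 + x^3 + (7/2)x^2 - 3x
E_{1/3} S_{-1} f = -(7/2)x^4 - (11/3)x^3 + (13/6)x^2 - (23/27)x - 50/81
[S_{-1}, E_{1/3}] f = (28/3)x^3 - 2x^2 - (98/27)x + 52/27
((E_{-2/3} + S_{3}) + [S_{-1}, E_{1/3}]) f = -287x^4 - (28/3)x^3 + (77/3)x^2 + (176/27)x + 88/81

the result is g(x) = -287x^4 - (28/3)x^3 + (77/3)x^2 + (176/27)x + 88/81


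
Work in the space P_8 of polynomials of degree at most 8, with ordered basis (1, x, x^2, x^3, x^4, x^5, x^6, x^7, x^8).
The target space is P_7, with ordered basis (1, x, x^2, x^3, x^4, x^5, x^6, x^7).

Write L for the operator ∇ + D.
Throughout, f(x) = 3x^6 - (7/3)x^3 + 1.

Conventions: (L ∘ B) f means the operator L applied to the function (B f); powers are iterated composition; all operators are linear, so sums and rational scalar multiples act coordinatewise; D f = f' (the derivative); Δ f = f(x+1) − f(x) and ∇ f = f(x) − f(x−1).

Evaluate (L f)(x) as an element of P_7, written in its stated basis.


∇ f = 18x^5 - 45x^4 + 60x^3 - 52x^2 + 25x - 16/3
D f = 18x^5 - 7x^2
(∇ + D) f = 36x^5 - 45x^4 + 60x^3 - 59x^2 + 25x - 16/3

the result is g(x) = 36x^5 - 45x^4 + 60x^3 - 59x^2 + 25x - 16/3


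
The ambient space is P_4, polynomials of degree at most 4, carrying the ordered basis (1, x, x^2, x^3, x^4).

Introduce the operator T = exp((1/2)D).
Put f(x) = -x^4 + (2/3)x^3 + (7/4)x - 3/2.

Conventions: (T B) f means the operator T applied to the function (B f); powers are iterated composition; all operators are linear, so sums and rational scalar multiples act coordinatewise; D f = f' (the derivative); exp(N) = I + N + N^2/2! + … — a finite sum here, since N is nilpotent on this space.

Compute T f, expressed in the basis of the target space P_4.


the image equals g(x) = -x^4 - (4/3)x^3 - (1/2)x^2 + (7/4)x - 29/48

order-1 term: -2x^3 + x^2 + 7/8
order-2 term: -(3/2)x^2 + (1/2)x
order-3 term: -(1/2)x + 1/12
order-4 term: -1/16
the series for exp((1/2)D) f terminates at order 4
exp((1/2)D) f = -x^4 - (4/3)x^3 - (1/2)x^2 + (7/4)x - 29/48


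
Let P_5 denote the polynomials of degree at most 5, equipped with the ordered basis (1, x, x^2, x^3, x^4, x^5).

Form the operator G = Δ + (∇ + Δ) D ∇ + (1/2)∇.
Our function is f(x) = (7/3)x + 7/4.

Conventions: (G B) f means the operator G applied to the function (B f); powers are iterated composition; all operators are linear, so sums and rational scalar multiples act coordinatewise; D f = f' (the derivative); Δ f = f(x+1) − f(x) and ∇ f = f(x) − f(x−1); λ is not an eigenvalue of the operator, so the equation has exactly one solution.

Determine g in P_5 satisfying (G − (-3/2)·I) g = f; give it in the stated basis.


the image equals g(x) = (14/9)x - 7/18

write g with unknown coordinates in the stated basis and equate coefficients in (G − (-3/2)·I) g = f
solving from the highest basis element down gives g = (14/9)x - 7/18
check: G g = 7/3
so G g − (-3/2)·g = (7/3)x + 7/4 = f ✓


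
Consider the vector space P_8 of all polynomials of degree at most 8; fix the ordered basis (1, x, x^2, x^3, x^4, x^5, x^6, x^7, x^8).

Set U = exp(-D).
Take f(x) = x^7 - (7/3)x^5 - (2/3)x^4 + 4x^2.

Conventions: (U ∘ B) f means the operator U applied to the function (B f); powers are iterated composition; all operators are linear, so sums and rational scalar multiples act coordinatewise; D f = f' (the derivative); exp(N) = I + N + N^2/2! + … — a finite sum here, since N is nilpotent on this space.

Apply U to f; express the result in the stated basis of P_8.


the image equals g(x) = x^7 - 7x^6 + (56/3)x^5 - 24x^4 + (43/3)x^3 + (7/3)x^2 - 10x + 14/3

order-1 term: -7x^6 + (35/3)x^4 + (8/3)x^3 - 8x
order-2 term: 21x^5 - (70/3)x^3 - 4x^2 + 4
order-3 term: -35x^4 + (70/3)x^2 + (8/3)x
order-4 term: 35x^3 - (35/3)x - 2/3
order-5 term: -21x^2 + 7/3
order-6 term: 7x
order-7 term: -1
the series for exp(-D) f terminates at order 7
exp(-D) f = x^7 - 7x^6 + (56/3)x^5 - 24x^4 + (43/3)x^3 + (7/3)x^2 - 10x + 14/3


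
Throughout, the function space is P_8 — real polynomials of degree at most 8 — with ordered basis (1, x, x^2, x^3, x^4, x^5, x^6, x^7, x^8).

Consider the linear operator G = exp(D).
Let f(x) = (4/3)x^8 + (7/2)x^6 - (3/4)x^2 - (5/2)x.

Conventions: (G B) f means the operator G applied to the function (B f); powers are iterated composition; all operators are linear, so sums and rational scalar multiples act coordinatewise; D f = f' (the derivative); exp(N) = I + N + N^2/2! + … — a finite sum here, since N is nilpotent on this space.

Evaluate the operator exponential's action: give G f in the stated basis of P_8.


the result is g(x) = (4/3)x^8 + (32/3)x^7 + (245/6)x^6 + (287/3)x^5 + (875/6)x^4 + (434/3)x^3 + (1069/12)x^2 + (83/3)x + 19/12

order-1 term: (32/3)x^7 + 21x^5 - (3/2)x - 5/2
order-2 term: (112/3)x^6 + (105/2)x^4 - 3/4
order-3 term: (224/3)x^5 + 70x^3
order-4 term: (280/3)x^4 + (105/2)x^2
order-5 term: (224/3)x^3 + 21x
order-6 term: (112/3)x^2 + 7/2
order-7 term: (32/3)x
order-8 term: 4/3
the series for exp(D) f terminates at order 8
exp(D) f = (4/3)x^8 + (32/3)x^7 + (245/6)x^6 + (287/3)x^5 + (875/6)x^4 + (434/3)x^3 + (1069/12)x^2 + (83/3)x + 19/12


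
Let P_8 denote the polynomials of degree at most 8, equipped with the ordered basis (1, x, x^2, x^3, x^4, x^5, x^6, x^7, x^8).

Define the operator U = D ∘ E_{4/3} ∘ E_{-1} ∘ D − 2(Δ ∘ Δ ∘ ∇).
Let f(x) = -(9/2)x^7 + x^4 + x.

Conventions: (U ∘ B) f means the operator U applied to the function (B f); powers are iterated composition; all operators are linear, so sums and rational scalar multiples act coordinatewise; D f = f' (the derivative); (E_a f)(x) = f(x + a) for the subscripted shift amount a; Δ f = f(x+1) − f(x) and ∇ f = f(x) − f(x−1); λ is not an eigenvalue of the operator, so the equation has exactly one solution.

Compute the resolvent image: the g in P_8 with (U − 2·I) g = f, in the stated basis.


write g with unknown coordinates in the stated basis and equate coefficients in (U − 2·I) g = f
solving from the highest basis element down gives g = (9/4)x^7 + (189/4)x^5 - (1577/4)x^4 - 420x^3 - 6128x^2 + (36059/12)x - 44753/36
check: U g = (189/2)x^5 - (1575/2)x^4 - 840x^3 - 12256x^2 + (36065/6)x - 44753/18
so U g − 2·g = -(9/2)x^7 + x^4 + x = f ✓

the image equals g(x) = (9/4)x^7 + (189/4)x^5 - (1577/4)x^4 - 420x^3 - 6128x^2 + (36059/12)x - 44753/36


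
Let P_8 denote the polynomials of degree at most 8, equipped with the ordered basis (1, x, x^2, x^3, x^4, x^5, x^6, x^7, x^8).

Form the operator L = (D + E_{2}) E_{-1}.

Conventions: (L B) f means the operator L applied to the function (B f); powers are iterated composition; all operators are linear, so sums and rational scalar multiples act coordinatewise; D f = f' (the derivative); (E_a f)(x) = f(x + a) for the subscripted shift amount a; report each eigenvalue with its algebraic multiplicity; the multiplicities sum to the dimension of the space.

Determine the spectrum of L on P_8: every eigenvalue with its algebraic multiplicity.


λ = 1 (multiplicity 9)

image of 1: 1
image of x: x + 2
image of x^2: x^2 + 4x - 1
image of x^3: x^3 + 6x^2 - 3x + 4
image of x^4: x^4 + 8x^3 - 6x^2 + 16x - 3
image of x^5: x^5 + 10x^4 - 10x^3 + 40x^2 - 15x + 6
image of x^6: x^6 + 12x^5 - 15x^4 + 80x^3 - 45x^2 + 36x - 5
image of x^7: x^7 + 14x^6 - 21x^5 + 140x^4 - 105x^3 + 126x^2 - 35x + 8
image of x^8: x^8 + 16x^7 - 28x^6 + 224x^5 - 210x^4 + 336x^3 - 140x^2 + 64x - 7
the matrix is upper triangular; its diagonal is (1, 1, 1, 1, 1, 1, 1, 1, 1)
for a triangular matrix the eigenvalues are the diagonal entries, with algebraic multiplicity their repetition count


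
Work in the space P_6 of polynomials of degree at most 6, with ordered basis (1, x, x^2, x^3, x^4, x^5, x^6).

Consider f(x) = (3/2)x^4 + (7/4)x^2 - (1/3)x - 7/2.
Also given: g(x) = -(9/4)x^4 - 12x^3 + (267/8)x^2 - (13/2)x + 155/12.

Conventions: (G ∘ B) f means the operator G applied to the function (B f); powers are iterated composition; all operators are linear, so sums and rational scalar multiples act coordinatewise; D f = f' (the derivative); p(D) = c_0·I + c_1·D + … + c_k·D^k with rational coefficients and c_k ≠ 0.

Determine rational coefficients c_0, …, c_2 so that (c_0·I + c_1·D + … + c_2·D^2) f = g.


D^0 f = (3/2)x^4 + (7/4)x^2 - (1/3)x - 7/2
D^1 f = 6x^3 + (7/2)x - 1/3
D^2 f = 18x^2 + 7/2
matching coefficients of g against c_0 f + c_1 Df + … from the top degree down determines the c_i
solution: c_0 = -3/2, c_1 = -2, c_2 = 2

p(D) = -(3/2)·I − 2·D + 2·D^2, i.e. c_0 = -3/2, c_1 = -2, c_2 = 2


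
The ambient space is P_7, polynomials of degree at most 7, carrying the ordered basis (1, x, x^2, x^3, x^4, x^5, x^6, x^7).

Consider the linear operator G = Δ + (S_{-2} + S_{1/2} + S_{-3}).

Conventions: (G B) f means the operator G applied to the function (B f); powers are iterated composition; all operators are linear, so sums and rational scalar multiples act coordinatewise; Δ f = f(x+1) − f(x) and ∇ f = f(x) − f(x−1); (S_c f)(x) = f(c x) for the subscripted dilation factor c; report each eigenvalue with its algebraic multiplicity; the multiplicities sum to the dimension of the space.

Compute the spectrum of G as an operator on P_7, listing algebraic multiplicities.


image of 1: 3
image of x: -(9/2)x + 1
image of x^2: (53/4)x^2 + 2x + 1
image of x^3: -(279/8)x^3 + 3x^2 + 3x + 1
image of x^4: (1553/16)x^4 + 4x^3 + 6x^2 + 4x + 1
image of x^5: -(8799/32)x^5 + 5x^4 + 10x^3 + 10x^2 + 5x + 1
image of x^6: (50753/64)x^6 + 6x^5 + 15x^4 + 20x^3 + 15x^2 + 6x + 1
image of x^7: -(296319/128)x^7 + 7x^6 + 21x^5 + 35x^4 + 35x^3 + 21x^2 + 7x + 1
the matrix is upper triangular; its diagonal is (3, -9/2, 53/4, -279/8, 1553/16, -8799/32, 50753/64, -296319/128)
for a triangular matrix the eigenvalues are the diagonal entries, with algebraic multiplicity their repetition count

λ = -296319/128 (multiplicity 1), λ = -8799/32 (multiplicity 1), λ = -279/8 (multiplicity 1), λ = -9/2 (multiplicity 1), λ = 3 (multiplicity 1), λ = 53/4 (multiplicity 1), λ = 1553/16 (multiplicity 1), λ = 50753/64 (multiplicity 1)


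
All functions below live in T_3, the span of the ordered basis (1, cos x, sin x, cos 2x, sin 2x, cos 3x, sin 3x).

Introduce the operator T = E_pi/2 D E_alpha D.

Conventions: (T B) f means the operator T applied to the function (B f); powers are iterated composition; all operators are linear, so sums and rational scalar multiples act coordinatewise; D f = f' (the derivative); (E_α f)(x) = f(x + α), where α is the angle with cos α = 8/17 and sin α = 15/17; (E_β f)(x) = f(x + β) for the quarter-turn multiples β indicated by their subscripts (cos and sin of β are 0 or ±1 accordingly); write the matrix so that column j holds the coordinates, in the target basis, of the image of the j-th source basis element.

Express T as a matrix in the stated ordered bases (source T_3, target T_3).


image of 1: 0
image of cos x: (15/17)cos x + (8/17)sin x
image of sin x: -(8/17)cos x + (15/17)sin x
image of cos 2x: -(644/289)cos 2x - (960/289)sin 2x
image of sin 2x: (960/289)cos 2x - (644/289)sin 2x
image of cos 3x: (4455/4913)cos 3x + (43992/4913)sin 3x
image of sin 3x: -(43992/4913)cos 3x + (4455/4913)sin 3x
each image's coordinates form column j of the matrix

the matrix is [[0, 0, 0, 0, 0, 0, 0]; [0, 15/17, -8/17, 0, 0, 0, 0]; [0, 8/17, 15/17, 0, 0, 0, 0]; [0, 0, 0, -644/289, 960/289, 0, 0]; [0, 0, 0, -960/289, -644/289, 0, 0]; [0, 0, 0, 0, 0, 4455/4913, -43992/4913]; [0, 0, 0, 0, 0, 43992/4913, 4455/4913]] (rows listed top to bottom)


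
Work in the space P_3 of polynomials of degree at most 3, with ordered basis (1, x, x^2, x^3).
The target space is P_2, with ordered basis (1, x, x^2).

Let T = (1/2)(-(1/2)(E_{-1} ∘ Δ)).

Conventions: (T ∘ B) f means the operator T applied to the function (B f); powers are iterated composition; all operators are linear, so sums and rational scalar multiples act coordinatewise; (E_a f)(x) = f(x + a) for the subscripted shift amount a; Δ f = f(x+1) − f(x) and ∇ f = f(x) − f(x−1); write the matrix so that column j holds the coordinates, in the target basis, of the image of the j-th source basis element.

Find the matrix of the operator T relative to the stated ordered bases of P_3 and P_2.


the matrix is [[0, -1/4, 1/4, -1/4]; [0, 0, -1/2, 3/4]; [0, 0, 0, -3/4]] (rows listed top to bottom)

image of 1: 0
image of x: -1/4
image of x^2: -(1/2)x + 1/4
image of x^3: -(3/4)x^2 + (3/4)x - 1/4
each image's coordinates form column j of the matrix


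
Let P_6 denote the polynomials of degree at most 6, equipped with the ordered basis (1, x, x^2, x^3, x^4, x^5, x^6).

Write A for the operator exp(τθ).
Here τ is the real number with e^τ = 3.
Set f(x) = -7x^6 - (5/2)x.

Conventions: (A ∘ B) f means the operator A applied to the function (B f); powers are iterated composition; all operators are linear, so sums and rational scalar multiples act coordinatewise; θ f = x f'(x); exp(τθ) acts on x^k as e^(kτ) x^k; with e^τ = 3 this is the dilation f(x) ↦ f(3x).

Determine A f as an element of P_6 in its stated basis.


the image equals g(x) = -5103x^6 - (15/2)x

exp(τθ) x^k = e^(kτ) x^k; with e^τ = 3 this sends x^k to 3^k x^k
x ↦ 3 x
x^6 ↦ 729 x^6
applying this coordinatewise to f: exp(τθ) f = -5103x^6 - (15/2)x


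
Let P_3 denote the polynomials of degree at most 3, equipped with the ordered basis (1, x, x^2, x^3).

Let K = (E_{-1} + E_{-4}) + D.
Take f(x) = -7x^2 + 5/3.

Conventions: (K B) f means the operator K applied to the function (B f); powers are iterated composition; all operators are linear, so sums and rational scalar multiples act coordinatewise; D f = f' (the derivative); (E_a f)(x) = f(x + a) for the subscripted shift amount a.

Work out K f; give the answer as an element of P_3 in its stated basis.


g(x) = -14x^2 + 56x - 347/3

E_{-1} f = -7x^2 + 14x - 16/3
E_{-4} f = -7x^2 + 56x - 331/3
(E_{-1} + E_{-4}) f = -14x^2 + 70x - 347/3
D f = -14x
((E_{-1} + E_{-4}) + D) f = -14x^2 + 56x - 347/3


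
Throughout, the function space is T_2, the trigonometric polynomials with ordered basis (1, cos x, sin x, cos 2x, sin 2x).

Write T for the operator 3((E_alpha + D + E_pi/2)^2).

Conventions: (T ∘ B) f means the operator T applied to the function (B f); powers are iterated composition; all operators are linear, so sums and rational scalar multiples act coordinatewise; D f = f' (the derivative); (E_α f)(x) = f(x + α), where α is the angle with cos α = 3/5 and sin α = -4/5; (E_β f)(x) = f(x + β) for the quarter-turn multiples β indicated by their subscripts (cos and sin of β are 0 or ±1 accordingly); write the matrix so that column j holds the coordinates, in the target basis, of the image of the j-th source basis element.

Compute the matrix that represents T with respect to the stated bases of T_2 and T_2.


image of 1: 12
image of cos x: -(81/25)cos x - (108/25)sin x
image of sin x: (108/25)cos x - (81/25)sin x
image of cos 2x: (1044/625)cos 2x + (4992/625)sin 2x
image of sin 2x: -(4992/625)cos 2x + (1044/625)sin 2x
each image's coordinates form column j of the matrix

the matrix is [[12, 0, 0, 0, 0]; [0, -81/25, 108/25, 0, 0]; [0, -108/25, -81/25, 0, 0]; [0, 0, 0, 1044/625, -4992/625]; [0, 0, 0, 4992/625, 1044/625]] (rows listed top to bottom)


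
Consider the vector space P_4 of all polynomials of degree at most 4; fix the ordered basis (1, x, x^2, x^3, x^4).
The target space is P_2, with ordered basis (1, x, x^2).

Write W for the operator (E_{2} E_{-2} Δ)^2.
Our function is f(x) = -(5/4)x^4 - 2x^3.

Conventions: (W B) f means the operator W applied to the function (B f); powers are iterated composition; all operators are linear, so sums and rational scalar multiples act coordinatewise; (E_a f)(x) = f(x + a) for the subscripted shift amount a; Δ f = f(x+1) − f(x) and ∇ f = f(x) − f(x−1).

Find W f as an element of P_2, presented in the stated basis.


g(x) = -15x^2 - 42x - 59/2

Δ f = -5x^3 - (27/2)x^2 - 11x - 13/4
E_{-2} Δ f = -5x^3 + (33/2)x^2 - 17x + 19/4
E_{2} E_{-2} Δ f = -5x^3 - (27/2)x^2 - 11x - 13/4
Δ (E_{2} E_{-2} Δ) f = -15x^2 - 42x - 59/2
E_{-2} Δ (E_{2} E_{-2} Δ) f = -15x^2 + 18x - 11/2
E_{2} E_{-2} Δ (E_{2} E_{-2} Δ) f = -15x^2 - 42x - 59/2


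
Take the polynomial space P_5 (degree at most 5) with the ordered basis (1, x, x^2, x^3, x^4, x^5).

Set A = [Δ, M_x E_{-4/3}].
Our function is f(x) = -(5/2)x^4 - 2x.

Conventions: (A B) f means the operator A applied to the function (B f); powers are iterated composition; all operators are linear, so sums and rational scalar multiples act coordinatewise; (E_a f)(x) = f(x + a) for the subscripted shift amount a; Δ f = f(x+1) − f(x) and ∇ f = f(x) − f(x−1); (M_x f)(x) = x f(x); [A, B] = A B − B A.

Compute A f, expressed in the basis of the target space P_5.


E_{-4/3} f = -(5/2)x^4 + (40/3)x^3 - (80/3)x^2 + (586/27)x - 424/81
M_x E_{-4/3} f = -(5/2)x^5 + (40/3)x^4 - (80/3)x^3 + (586/27)x^2 - (424/81)x
Δ (M_x E_{-4/3}) f = -(25/2)x^4 + (85/3)x^3 - 25x^2 + (229/54)x + 103/162
Δ f = -10x^3 - 15x^2 - 10x - 9/2
E_{-4/3} Δ f = -10x^3 + 25x^2 - (70/3)x + 317/54
M_x E_{-4/3} Δ f = -10x^4 + 25x^3 - (70/3)x^2 + (317/54)x
[Δ, M_x E_{-4/3}] f = -(5/2)x^4 + (10/3)x^3 - (5/3)x^2 - (44/27)x + 103/162

the result is g(x) = -(5/2)x^4 + (10/3)x^3 - (5/3)x^2 - (44/27)x + 103/162


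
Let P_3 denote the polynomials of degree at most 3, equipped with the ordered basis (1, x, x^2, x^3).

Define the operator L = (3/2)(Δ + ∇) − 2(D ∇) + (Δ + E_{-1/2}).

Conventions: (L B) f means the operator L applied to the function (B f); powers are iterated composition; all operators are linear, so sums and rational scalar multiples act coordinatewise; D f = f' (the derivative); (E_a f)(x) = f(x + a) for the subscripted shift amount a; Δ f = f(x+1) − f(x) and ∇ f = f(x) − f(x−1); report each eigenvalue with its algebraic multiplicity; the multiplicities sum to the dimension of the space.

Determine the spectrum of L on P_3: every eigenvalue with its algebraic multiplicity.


λ = 1 (multiplicity 4)

image of 1: 1
image of x: x + 7/2
image of x^2: x^2 + 7x - 11/4
image of x^3: x^3 + (21/2)x^2 - (33/4)x + 79/8
the matrix is upper triangular; its diagonal is (1, 1, 1, 1)
for a triangular matrix the eigenvalues are the diagonal entries, with algebraic multiplicity their repetition count


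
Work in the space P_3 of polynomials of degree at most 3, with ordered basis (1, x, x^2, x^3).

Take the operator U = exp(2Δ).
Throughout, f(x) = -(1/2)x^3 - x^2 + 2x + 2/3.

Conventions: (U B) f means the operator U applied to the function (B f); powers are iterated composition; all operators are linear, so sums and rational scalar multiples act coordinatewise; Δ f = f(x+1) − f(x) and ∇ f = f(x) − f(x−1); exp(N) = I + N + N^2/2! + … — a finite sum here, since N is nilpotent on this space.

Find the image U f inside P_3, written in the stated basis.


g(x) = -(1/2)x^3 - 4x^2 - 11x - 37/3

order-1 term: -3x^2 - 7x + 1
order-2 term: -6x - 10
order-3 term: -4
the series for exp(2Δ) f terminates at order 3
exp(2Δ) f = -(1/2)x^3 - 4x^2 - 11x - 37/3


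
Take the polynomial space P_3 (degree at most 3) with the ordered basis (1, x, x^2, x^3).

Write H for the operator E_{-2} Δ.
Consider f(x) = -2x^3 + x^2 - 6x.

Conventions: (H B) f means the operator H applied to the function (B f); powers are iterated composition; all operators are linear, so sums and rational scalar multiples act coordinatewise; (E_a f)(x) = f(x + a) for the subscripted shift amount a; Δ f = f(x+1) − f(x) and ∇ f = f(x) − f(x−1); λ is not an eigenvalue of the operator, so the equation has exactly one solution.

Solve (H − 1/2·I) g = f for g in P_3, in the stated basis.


write g with unknown coordinates in the stated basis and equate coefficients in (H − 1/2·I) g = f
solving from the highest basis element down gives g = 4x^3 + 22x^2 + 28x - 20
check: H g = 12x^2 + 8x - 10
so H g − 1/2·g = -2x^3 + x^2 - 6x = f ✓

g(x) = 4x^3 + 22x^2 + 28x - 20


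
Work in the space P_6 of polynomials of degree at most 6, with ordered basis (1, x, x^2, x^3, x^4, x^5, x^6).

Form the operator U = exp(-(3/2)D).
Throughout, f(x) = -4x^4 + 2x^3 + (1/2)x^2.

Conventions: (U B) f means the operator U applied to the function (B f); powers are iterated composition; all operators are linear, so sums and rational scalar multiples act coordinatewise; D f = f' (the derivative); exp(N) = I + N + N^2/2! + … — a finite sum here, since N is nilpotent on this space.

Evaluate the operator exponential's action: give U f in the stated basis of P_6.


the result is g(x) = -4x^4 + 26x^3 - (125/2)x^2 + 66x - 207/8

order-1 term: 24x^3 - 9x^2 - (3/2)x
order-2 term: -54x^2 + (27/2)x + 9/8
order-3 term: 54x - 27/4
order-4 term: -81/4
the series for exp(-(3/2)D) f terminates at order 4
exp(-(3/2)D) f = -4x^4 + 26x^3 - (125/2)x^2 + 66x - 207/8


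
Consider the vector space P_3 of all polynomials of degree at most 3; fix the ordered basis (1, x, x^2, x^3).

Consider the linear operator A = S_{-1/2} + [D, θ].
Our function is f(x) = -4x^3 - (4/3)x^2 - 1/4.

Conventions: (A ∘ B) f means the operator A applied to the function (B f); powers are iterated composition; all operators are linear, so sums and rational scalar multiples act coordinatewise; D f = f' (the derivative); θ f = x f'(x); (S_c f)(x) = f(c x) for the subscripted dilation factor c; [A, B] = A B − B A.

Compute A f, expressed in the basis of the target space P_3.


the image equals g(x) = (1/2)x^3 - (37/3)x^2 - (8/3)x - 1/4

S_{-1/2} f = (1/2)x^3 - (1/3)x^2 - 1/4
θ f = -12x^3 - (8/3)x^2
D θ f = -36x^2 - (16/3)x
D f = -12x^2 - (8/3)x
θ D f = -24x^2 - (8/3)x
[D, θ] f = -12x^2 - (8/3)x
(S_{-1/2} + [D, θ]) f = (1/2)x^3 - (37/3)x^2 - (8/3)x - 1/4


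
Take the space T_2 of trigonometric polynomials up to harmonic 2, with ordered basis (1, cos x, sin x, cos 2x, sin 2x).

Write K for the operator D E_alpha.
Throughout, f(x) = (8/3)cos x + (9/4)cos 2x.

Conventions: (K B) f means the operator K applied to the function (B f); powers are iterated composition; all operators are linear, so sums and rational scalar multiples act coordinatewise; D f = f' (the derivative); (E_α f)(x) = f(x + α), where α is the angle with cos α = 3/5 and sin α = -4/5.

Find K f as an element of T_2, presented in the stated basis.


the image equals g(x) = (32/15)cos x - (8/5)sin x + (108/25)cos 2x + (63/50)sin 2x

E_alpha f = (8/5)cos x + (32/15)sin x - (63/100)cos 2x + (54/25)sin 2x
D E_alpha f = (32/15)cos x - (8/5)sin x + (108/25)cos 2x + (63/50)sin 2x


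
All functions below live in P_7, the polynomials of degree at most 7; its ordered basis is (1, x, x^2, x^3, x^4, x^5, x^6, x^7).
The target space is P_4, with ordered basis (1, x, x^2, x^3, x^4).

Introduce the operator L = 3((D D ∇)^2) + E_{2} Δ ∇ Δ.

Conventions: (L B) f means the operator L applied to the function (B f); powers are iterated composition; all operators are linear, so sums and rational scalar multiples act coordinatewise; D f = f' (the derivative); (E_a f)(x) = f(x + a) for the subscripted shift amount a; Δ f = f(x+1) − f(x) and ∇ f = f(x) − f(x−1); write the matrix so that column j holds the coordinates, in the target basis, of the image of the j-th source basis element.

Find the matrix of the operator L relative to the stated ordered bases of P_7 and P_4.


image of 1: 0
image of x: 0
image of x^2: 0
image of x^3: 6
image of x^4: 24x + 60
image of x^5: 60x^2 + 300x + 390
image of x^6: 120x^3 + 900x^2 + 2340x + 4260
image of x^7: 210x^4 + 2100x^3 + 8190x^2 + 29820x - 4914
each image's coordinates form column j of the matrix

the matrix is [[0, 0, 0, 6, 60, 390, 4260, -4914]; [0, 0, 0, 0, 24, 300, 2340, 29820]; [0, 0, 0, 0, 0, 60, 900, 8190]; [0, 0, 0, 0, 0, 0, 120, 2100]; [0, 0, 0, 0, 0, 0, 0, 210]] (rows listed top to bottom)


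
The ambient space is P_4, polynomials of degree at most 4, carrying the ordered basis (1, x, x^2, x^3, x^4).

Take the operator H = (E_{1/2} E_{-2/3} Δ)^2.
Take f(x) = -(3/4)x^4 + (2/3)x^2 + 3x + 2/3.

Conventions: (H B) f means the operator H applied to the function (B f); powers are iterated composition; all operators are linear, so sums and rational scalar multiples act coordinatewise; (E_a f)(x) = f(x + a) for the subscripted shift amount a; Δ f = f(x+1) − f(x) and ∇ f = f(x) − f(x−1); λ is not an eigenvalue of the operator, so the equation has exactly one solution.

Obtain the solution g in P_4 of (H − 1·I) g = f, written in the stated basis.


the image equals g(x) = (3/4)x^4 + (25/3)x^2 + 9x + 43/2

write g with unknown coordinates in the stated basis and equate coefficients in (H − 1·I) g = f
solving from the highest basis element down gives g = (3/4)x^4 + (25/3)x^2 + 9x + 43/2
check: H g = 9x^2 + 12x + 133/6
so H g − 1·g = -(3/4)x^4 + (2/3)x^2 + 3x + 2/3 = f ✓


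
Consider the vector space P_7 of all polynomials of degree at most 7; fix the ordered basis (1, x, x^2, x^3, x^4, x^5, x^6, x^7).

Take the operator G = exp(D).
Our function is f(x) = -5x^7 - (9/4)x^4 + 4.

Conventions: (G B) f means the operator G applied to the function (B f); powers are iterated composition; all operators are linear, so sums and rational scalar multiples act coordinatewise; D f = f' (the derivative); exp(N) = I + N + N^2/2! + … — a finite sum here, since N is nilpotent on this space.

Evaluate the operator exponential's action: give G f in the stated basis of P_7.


the image equals g(x) = -5x^7 - 35x^6 - 105x^5 - (709/4)x^4 - 184x^3 - (237/2)x^2 - 44x - 13/4

order-1 term: -35x^6 - 9x^3
order-2 term: -105x^5 - (27/2)x^2
order-3 term: -175x^4 - 9x
order-4 term: -175x^3 - 9/4
order-5 term: -105x^2
order-6 term: -35x
order-7 term: -5
the series for exp(D) f terminates at order 7
exp(D) f = -5x^7 - 35x^6 - 105x^5 - (709/4)x^4 - 184x^3 - (237/2)x^2 - 44x - 13/4


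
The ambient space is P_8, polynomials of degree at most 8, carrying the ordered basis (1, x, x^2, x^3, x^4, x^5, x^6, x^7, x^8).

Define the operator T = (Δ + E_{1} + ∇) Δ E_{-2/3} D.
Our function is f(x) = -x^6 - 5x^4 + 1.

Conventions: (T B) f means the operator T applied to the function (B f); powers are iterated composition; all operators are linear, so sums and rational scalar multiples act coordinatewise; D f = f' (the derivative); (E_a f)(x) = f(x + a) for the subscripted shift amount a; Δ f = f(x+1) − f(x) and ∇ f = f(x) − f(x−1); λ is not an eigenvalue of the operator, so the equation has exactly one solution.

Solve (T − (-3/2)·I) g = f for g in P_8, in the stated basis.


write g with unknown coordinates in the stated basis and equate coefficients in (T − (-3/2)·I) g = f
solving from the highest basis element down gives g = -(2/3)x^6 + 10x^4 + (1360/9)x^3 - (640/9)x^2 - (70760/81)x - 397910/243
check: T g = -20x^4 - (680/3)x^3 + (320/3)x^2 + (35380/27)x + 199036/81
so T g − (-3/2)·g = -x^6 - 5x^4 + 1 = f ✓

g(x) = -(2/3)x^6 + 10x^4 + (1360/9)x^3 - (640/9)x^2 - (70760/81)x - 397910/243


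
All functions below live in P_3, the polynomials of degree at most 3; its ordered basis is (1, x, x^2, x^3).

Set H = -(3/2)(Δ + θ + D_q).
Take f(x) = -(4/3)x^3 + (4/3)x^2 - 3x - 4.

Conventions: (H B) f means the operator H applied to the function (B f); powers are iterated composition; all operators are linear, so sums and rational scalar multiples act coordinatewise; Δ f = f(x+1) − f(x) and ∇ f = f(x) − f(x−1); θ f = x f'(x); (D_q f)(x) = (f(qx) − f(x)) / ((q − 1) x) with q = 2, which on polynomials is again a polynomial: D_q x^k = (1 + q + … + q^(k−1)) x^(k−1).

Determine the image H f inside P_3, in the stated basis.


Δ f = -4x^2 - (4/3)x - 3
θ f = -4x^3 + (8/3)x^2 - 3x
D_q f = -(28/3)x^2 + 4x - 3
(Δ + θ + D_q) f = -4x^3 - (32/3)x^2 - (1/3)x - 6
(-(3/2)(Δ + θ + D_q)) f = 6x^3 + 16x^2 + (1/2)x + 9

g(x) = 6x^3 + 16x^2 + (1/2)x + 9


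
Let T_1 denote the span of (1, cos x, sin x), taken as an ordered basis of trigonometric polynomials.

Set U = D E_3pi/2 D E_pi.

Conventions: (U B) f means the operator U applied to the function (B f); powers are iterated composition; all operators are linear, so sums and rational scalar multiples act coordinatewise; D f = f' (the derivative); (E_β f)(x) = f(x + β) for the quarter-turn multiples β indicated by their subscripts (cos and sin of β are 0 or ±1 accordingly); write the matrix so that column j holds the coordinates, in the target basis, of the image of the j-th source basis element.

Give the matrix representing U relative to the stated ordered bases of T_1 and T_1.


image of 1: 0
image of cos x: sin x
image of sin x: -cos x
each image's coordinates form column j of the matrix

the matrix is [[0, 0, 0]; [0, 0, -1]; [0, 1, 0]] (rows listed top to bottom)


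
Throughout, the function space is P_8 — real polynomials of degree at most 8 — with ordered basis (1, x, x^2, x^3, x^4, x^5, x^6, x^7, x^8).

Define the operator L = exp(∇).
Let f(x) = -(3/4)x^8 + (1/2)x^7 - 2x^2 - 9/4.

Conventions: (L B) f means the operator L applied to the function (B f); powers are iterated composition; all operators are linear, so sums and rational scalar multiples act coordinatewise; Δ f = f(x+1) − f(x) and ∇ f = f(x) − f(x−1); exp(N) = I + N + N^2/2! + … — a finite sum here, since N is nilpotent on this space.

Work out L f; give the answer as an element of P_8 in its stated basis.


order-1 term: -6x^7 + (49/2)x^6 - (105/2)x^5 + 70x^4 - (119/2)x^3 + (63/2)x^2 - (27/2)x + 13/4
order-2 term: -21x^6 + (273/2)x^5 - 420x^4 + (1505/2)x^3 - (1617/2)x^2 + (973/2)x - 515/4
order-3 term: -42x^5 + (665/2)x^4 - 1155x^3 + (4305/2)x^2 - 2121x + 875
order-4 term: -(105/2)x^4 + (875/2)x^3 - 1470x^2 + (4655/2)x - 5803/4
order-5 term: -42x^3 + (651/2)x^2 - (1785/2)x + 1715/2
order-6 term: -21x^2 + (259/2)x - 210
order-7 term: -6x + 43/2
order-8 term: -3/4
the series for exp(∇) f terminates at order 8
exp(∇) f = -(3/4)x^8 - (11/2)x^7 + (7/2)x^6 + 42x^5 - 70x^4 - (133/2)x^3 + 208x^2 - (179/2)x - 141/4

g(x) = -(3/4)x^8 - (11/2)x^7 + (7/2)x^6 + 42x^5 - 70x^4 - (133/2)x^3 + 208x^2 - (179/2)x - 141/4


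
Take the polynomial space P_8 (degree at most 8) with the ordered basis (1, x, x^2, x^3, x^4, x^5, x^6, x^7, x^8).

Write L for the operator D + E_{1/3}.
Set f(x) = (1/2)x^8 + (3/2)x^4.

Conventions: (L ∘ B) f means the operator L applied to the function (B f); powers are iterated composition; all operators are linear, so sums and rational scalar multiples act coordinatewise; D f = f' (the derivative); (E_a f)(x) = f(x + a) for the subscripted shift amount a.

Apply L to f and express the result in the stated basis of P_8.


g(x) = (1/2)x^8 + (16/3)x^7 + (14/9)x^6 + (28/27)x^5 + (313/162)x^4 + (1972/243)x^3 + (743/729)x^2 + (490/2187)x + 122/6561

D f = 4x^7 + 6x^3
E_{1/3} f = (1/2)x^8 + (4/3)x^7 + (14/9)x^6 + (28/27)x^5 + (313/162)x^4 + (514/243)x^3 + (743/729)x^2 + (490/2187)x + 122/6561
(D + E_{1/3}) f = (1/2)x^8 + (16/3)x^7 + (14/9)x^6 + (28/27)x^5 + (313/162)x^4 + (1972/243)x^3 + (743/729)x^2 + (490/2187)x + 122/6561


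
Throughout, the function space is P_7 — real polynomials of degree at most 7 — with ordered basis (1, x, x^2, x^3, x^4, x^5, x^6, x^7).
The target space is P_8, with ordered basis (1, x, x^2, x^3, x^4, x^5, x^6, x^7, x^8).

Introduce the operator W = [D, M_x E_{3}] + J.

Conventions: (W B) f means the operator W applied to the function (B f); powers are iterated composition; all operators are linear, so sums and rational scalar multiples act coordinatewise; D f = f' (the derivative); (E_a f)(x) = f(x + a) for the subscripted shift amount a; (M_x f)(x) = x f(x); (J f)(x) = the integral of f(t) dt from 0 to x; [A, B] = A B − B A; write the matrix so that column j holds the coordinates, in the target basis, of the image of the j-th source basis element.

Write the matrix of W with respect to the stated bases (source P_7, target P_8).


image of 1: x + 1
image of x: (1/2)x^2 + x + 3
image of x^2: (1/3)x^3 + x^2 + 6x + 9
image of x^3: (1/4)x^4 + x^3 + 9x^2 + 27x + 27
image of x^4: (1/5)x^5 + x^4 + 12x^3 + 54x^2 + 108x + 81
image of x^5: (1/6)x^6 + x^5 + 15x^4 + 90x^3 + 270x^2 + 405x + 243
image of x^6: (1/7)x^7 + x^6 + 18x^5 + 135x^4 + 540x^3 + 1215x^2 + 1458x + 729
image of x^7: (1/8)x^8 + x^7 + 21x^6 + 189x^5 + 945x^4 + 2835x^3 + 5103x^2 + 5103x + 2187
each image's coordinates form column j of the matrix

the matrix is [[1, 3, 9, 27, 81, 243, 729, 2187]; [1, 1, 6, 27, 108, 405, 1458, 5103]; [0, 1/2, 1, 9, 54, 270, 1215, 5103]; [0, 0, 1/3, 1, 12, 90, 540, 2835]; [0, 0, 0, 1/4, 1, 15, 135, 945]; [0, 0, 0, 0, 1/5, 1, 18, 189]; [0, 0, 0, 0, 0, 1/6, 1, 21]; [0, 0, 0, 0, 0, 0, 1/7, 1]; [0, 0, 0, 0, 0, 0, 0, 1/8]] (rows listed top to bottom)


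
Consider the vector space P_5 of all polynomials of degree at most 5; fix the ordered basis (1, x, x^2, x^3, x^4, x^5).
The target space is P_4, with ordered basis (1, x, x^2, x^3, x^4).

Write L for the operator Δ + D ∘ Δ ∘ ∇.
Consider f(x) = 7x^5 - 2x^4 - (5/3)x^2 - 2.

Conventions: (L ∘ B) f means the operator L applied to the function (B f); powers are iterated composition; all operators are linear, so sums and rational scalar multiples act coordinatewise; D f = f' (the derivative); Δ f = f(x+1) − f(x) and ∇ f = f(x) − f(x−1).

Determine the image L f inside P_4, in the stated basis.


Δ f = 35x^4 + 62x^3 + 58x^2 + (71/3)x + 10/3
∇ f = 35x^4 - 78x^3 + 82x^2 - (139/3)x + 32/3
Δ ∇ f = 140x^3 - 24x^2 + 70x - 22/3
D Δ ∇ f = 420x^2 - 48x + 70
(Δ + D ∘ Δ ∘ ∇) f = 35x^4 + 62x^3 + 478x^2 - (73/3)x + 220/3

g(x) = 35x^4 + 62x^3 + 478x^2 - (73/3)x + 220/3


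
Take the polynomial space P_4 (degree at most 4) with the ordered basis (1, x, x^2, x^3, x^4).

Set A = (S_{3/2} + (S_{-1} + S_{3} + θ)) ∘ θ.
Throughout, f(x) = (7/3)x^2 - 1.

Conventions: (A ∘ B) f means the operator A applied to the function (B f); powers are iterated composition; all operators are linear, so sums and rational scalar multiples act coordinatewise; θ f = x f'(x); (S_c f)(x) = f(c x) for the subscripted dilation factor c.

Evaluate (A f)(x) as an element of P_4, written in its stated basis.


g(x) = (133/2)x^2

θ f = (14/3)x^2
S_{3/2} θ f = (21/2)x^2
S_{-1} θ f = (14/3)x^2
S_{3} θ f = 42x^2
θ θ f = (28/3)x^2
(S_{-1} + S_{3} + θ) θ f = 56x^2
(S_{3/2} + (S_{-1} + S_{3} + θ)) θ f = (133/2)x^2


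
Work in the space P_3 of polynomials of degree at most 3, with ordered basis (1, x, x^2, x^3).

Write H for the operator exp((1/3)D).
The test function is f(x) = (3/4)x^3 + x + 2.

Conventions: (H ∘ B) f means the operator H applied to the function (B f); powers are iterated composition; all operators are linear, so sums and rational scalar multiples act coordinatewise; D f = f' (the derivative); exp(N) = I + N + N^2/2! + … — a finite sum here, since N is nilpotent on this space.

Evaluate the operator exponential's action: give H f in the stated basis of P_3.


the image equals g(x) = (3/4)x^3 + (3/4)x^2 + (5/4)x + 85/36

order-1 term: (3/4)x^2 + 1/3
order-2 term: (1/4)x
order-3 term: 1/36
the series for exp((1/3)D) f terminates at order 3
exp((1/3)D) f = (3/4)x^3 + (3/4)x^2 + (5/4)x + 85/36


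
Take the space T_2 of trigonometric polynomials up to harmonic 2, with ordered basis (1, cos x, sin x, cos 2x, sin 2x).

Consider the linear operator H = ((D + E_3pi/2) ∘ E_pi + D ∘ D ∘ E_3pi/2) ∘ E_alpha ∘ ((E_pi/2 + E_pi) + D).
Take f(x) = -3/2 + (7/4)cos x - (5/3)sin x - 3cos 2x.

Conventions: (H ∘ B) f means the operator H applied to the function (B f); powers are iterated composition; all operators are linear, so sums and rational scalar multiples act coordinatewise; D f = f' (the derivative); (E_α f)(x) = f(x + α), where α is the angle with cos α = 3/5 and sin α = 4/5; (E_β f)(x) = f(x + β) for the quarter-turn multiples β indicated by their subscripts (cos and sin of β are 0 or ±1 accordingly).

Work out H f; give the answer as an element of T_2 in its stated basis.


g(x) = -3 + (89/30)cos x + (271/60)sin x + (348/25)cos 2x - (414/25)sin 2x

E_pi/2 f = -3/2 - (5/3)cos x - (7/4)sin x + 3cos 2x
E_pi f = -3/2 - (7/4)cos x + (5/3)sin x - 3cos 2x
(E_pi/2 + E_pi) f = -3 - (41/12)cos x - (1/12)sin x
D f = -(5/3)cos x - (7/4)sin x + 6sin 2x
((E_pi/2 + E_pi) + D) f = -3 - (61/12)cos x - (11/6)sin x + 6sin 2x
E_alpha ((E_pi/2 + E_pi) + D) f = -3 - (271/60)cos x + (89/30)sin x + (144/25)cos 2x - (42/25)sin 2x
E_pi E_alpha ((E_pi/2 + E_pi) + D) f = -3 + (271/60)cos x - (89/30)sin x + (144/25)cos 2x - (42/25)sin 2x
D E_pi E_alpha ((E_pi/2 + E_pi) + D) f = -(89/30)cos x - (271/60)sin x - (84/25)cos 2x - (288/25)sin 2x
E_3pi/2 E_pi E_alpha ((E_pi/2 + E_pi) + D) f = -3 + (89/30)cos x + (271/60)sin x - (144/25)cos 2x + (42/25)sin 2x
(D + E_3pi/2) E_pi E_alpha ((E_pi/2 + E_pi) + D) f = -3 - (228/25)cos 2x - (246/25)sin 2x
E_3pi/2 E_alpha ((E_pi/2 + E_pi) + D) f = -3 - (89/30)cos x - (271/60)sin x - (144/25)cos 2x + (42/25)sin 2x
D E_3pi/2 E_alpha ((E_pi/2 + E_pi) + D) f = -(271/60)cos x + (89/30)sin x + (84/25)cos 2x + (288/25)sin 2x
D D E_3pi/2 E_alpha ((E_pi/2 + E_pi) + D) f = (89/30)cos x + (271/60)sin x + (576/25)cos 2x - (168/25)sin 2x
((D + E_3pi/2) ∘ E_pi + D ∘ D ∘ E_3pi/2) E_alpha ((E_pi/2 + E_pi) + D) f = -3 + (89/30)cos x + (271/60)sin x + (348/25)cos 2x - (414/25)sin 2x


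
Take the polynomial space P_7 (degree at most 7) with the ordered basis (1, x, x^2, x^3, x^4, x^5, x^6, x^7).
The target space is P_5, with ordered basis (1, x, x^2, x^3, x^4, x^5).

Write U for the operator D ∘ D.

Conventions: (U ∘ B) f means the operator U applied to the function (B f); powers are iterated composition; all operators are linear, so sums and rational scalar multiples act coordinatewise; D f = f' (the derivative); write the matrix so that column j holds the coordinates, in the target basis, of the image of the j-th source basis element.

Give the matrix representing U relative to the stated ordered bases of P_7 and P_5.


the matrix is [[0, 0, 2, 0, 0, 0, 0, 0]; [0, 0, 0, 6, 0, 0, 0, 0]; [0, 0, 0, 0, 12, 0, 0, 0]; [0, 0, 0, 0, 0, 20, 0, 0]; [0, 0, 0, 0, 0, 0, 30, 0]; [0, 0, 0, 0, 0, 0, 0, 42]] (rows listed top to bottom)

image of 1: 0
image of x: 0
image of x^2: 2
image of x^3: 6x
image of x^4: 12x^2
image of x^5: 20x^3
image of x^6: 30x^4
image of x^7: 42x^5
each image's coordinates form column j of the matrix


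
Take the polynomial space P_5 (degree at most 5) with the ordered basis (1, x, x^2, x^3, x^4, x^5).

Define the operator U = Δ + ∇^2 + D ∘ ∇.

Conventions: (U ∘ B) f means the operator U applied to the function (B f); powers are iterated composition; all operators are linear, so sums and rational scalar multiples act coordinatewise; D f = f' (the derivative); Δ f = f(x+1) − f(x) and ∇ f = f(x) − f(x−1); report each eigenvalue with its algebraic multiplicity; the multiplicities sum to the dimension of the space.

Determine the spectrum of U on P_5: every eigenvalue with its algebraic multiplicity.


image of 1: 0
image of x: 1
image of x^2: 2x + 5
image of x^3: 3x^2 + 15x - 8
image of x^4: 4x^3 + 30x^2 - 32x + 19
image of x^5: 5x^4 + 50x^3 - 80x^2 + 95x - 34
the matrix is upper triangular; its diagonal is (0, 0, 0, 0, 0, 0)
for a triangular matrix the eigenvalues are the diagonal entries, with algebraic multiplicity their repetition count

λ = 0 (multiplicity 6)
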